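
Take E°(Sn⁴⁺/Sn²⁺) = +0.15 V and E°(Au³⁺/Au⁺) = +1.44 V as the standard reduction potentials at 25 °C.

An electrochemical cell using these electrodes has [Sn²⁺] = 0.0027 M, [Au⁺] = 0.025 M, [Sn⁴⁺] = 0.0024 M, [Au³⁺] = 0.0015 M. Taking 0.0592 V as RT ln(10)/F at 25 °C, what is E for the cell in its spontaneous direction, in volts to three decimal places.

Au³⁺/Au⁺ is the cathode (higher E°), Sn⁴⁺/Sn²⁺ the anode: E°cell = +1.44 − (+0.15) = +1.29 V, n = 2.
Overall: Au³⁺(aq) + Sn²⁺(aq) → Au⁺(aq) + Sn⁴⁺(aq)
Q = [Au⁺]·[Sn⁴⁺] / ([Au³⁺]·[Sn²⁺]); log Q = 1.171.
E = E° − (0.0592/n) log Q = +1.29 − (0.0592/2)(1.171) = +1.255 V.

+1.255 V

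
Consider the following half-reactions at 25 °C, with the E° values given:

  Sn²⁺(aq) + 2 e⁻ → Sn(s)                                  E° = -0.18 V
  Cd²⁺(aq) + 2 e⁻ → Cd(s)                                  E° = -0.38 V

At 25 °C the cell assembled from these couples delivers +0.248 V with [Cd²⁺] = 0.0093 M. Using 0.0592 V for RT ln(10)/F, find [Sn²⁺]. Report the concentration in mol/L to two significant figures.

Sn²⁺/Sn is the cathode, Cd²⁺/Cd the anode: E°cell = +0.20 V, n = 2.
Overall reaction: Sn²⁺(aq) + Cd(s) → Sn(s) + Cd²⁺(aq); Q = [Cd²⁺]^1/[Sn²⁺]^1.
From E = E° − (0.0592/n) log Q: log Q = (E° − E)·n/0.0592 = (+0.20 − (+0.248))·2/0.0592 = -1.6216.
So 1·log[Sn²⁺] = 1·log(0.0093) − log Q = -2.0315 − (-1.6216) = -0.4099; [Sn²⁺] = 10^(-0.4099) ≈ 0.39 M.

0.39 M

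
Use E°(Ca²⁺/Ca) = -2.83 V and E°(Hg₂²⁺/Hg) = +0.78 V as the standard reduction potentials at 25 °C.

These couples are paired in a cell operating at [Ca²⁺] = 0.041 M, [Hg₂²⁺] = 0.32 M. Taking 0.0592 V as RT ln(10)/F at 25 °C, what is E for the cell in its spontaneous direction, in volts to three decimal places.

Hg₂²⁺/Hg is the cathode (higher E°), Ca²⁺/Ca the anode: E°cell = +0.78 − (-2.83) = +3.61 V, n = 2.
Overall: Hg₂²⁺(aq) + Ca(s) → 2 Hg(l) + Ca²⁺(aq)
Q = [Ca²⁺] / ([Hg₂²⁺]); log Q = -0.892.
E = E° − (0.0592/n) log Q = +3.61 − (0.0592/2)(-0.892) = +3.636 V.

+3.636 V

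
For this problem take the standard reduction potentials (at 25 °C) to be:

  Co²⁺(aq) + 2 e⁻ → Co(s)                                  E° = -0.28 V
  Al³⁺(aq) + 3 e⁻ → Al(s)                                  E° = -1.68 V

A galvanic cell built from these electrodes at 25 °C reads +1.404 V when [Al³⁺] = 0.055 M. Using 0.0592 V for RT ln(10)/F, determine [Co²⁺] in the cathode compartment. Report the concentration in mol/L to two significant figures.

0.20 M

Co²⁺/Co is the cathode, Al³⁺/Al the anode: E°cell = +1.40 V, n = 6.
Overall reaction: 3 Co²⁺(aq) + 2 Al(s) → 3 Co(s) + 2 Al³⁺(aq); Q = [Al³⁺]^2/[Co²⁺]^3.
From E = E° − (0.0592/n) log Q: log Q = (E° − E)·n/0.0592 = (+1.40 − (+1.404))·6/0.0592 = -0.4054.
So 3·log[Co²⁺] = 2·log(0.055) − log Q = -2.5193 − (-0.4054) = -2.1139; log[Co²⁺] = -2.1139 / 3 = -0.7046; [Co²⁺] = 10^(-0.7046) ≈ 0.20 M.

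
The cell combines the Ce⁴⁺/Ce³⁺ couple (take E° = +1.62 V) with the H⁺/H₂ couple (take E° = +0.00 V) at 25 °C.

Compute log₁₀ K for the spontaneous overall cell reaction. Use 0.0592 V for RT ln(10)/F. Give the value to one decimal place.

54.7

Cathode: Ce⁴⁺/Ce³⁺; anode: H⁺/H₂. E°cell = +1.62 V, n = 2.
log K = nE°cell / 0.0592 = (2)(+1.62) / 0.0592 = 54.7.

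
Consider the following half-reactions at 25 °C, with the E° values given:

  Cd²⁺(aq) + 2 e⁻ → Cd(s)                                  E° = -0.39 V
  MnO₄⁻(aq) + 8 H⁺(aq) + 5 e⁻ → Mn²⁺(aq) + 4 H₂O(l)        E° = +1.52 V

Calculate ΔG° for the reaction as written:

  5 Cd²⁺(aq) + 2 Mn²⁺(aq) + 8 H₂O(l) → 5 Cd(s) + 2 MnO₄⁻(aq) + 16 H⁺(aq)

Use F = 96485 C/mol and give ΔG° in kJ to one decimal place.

+1842.9 kJ

As written, Cd²⁺/Cd is reduced (cathode) and MnO₄⁻/Mn²⁺ is oxidised (anode), so E°cell = (-0.39) − (+1.52) = -1.91 V.
Balancing electrons gives n = 10.
ΔG° = −nFE° = −(10)(96485)(-1.91) = 1,842,864 J = +1842.9 kJ.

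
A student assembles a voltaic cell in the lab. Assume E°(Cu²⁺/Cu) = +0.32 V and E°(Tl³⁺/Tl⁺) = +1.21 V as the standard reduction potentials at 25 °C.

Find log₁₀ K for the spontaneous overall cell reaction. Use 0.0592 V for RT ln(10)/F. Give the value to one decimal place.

30.1

Cathode: Tl³⁺/Tl⁺; anode: Cu²⁺/Cu. E°cell = +0.89 V, n = 2.
log K = nE°cell / 0.0592 = (2)(+0.89) / 0.0592 = 30.1.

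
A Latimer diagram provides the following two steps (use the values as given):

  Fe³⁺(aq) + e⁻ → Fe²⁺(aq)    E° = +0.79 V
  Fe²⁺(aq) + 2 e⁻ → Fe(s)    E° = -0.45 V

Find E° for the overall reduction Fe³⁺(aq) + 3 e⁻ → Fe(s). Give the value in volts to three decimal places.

Since ΔG° = −nFE° is additive over sequential reductions, n₃E°₃ = n₁E°₁ + n₂E°₂.
E°₃ = (1×+0.79 + 2×-0.45) / 3 = (-0.110) / 3 = -0.037 V.

-0.037 V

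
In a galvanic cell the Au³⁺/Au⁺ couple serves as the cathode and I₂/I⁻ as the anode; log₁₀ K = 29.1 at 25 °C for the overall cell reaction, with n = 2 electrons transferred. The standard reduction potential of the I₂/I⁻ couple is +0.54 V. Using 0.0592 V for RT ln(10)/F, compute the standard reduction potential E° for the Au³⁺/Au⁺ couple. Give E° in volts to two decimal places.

+1.40 V

E°cell = (0.0592/n)·log K = (0.0592/2)(29.1) = +0.861 V.
Since Au³⁺/Au⁺ is the cathode and I₂/I⁻ the anode, E°cell = E°(Au³⁺/Au⁺) − E°(I₂/I⁻).
So E°(Au³⁺/Au⁺) = E°cell + E°(I₂/I⁻) = +0.861 + (+0.54) = +1.40 V.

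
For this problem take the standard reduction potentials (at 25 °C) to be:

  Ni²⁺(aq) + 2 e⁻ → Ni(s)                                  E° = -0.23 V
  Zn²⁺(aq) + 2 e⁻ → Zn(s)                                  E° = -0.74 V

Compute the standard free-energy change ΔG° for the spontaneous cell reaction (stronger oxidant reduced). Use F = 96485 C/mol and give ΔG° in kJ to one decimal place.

Ni²⁺/Ni (E° = -0.23 V) is the cathode; Zn²⁺/Zn (E° = -0.74 V) is the anode, so E°cell = +0.51 V.
Balancing electrons gives n = 2 (lcm of 2 and 2).
ΔG° = −nFE° = −(2)(96485)(+0.51) = -98,415 J = -98.4 kJ.

-98.4 kJ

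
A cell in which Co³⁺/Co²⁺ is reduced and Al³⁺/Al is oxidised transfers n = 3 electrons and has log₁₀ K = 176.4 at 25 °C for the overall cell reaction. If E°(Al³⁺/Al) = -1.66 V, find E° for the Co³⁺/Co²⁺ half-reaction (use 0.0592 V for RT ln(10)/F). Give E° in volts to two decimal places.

+1.82 V

E°cell = (0.0592/n)·log K = (0.0592/3)(176.4) = +3.481 V.
Since Co³⁺/Co²⁺ is the cathode and Al³⁺/Al the anode, E°cell = E°(Co³⁺/Co²⁺) − E°(Al³⁺/Al).
So E°(Co³⁺/Co²⁺) = E°cell + E°(Al³⁺/Al) = +3.481 + (-1.66) = +1.82 V.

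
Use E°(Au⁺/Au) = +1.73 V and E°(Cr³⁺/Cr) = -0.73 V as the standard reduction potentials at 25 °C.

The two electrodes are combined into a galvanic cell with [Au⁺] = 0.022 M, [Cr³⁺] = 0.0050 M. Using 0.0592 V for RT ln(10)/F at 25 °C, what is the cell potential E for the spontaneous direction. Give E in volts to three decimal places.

Au⁺/Au is the cathode (higher E°), Cr³⁺/Cr the anode: E°cell = +1.73 − (-0.73) = +2.46 V, n = 3.
Overall: 3 Au⁺(aq) + Cr(s) → 3 Au(s) + Cr³⁺(aq)
Q = [Cr³⁺] / ([Au⁺]^3); log Q = 2.672.
E = E° − (0.0592/n) log Q = +2.46 − (0.0592/3)(2.672) = +2.407 V.

+2.407 V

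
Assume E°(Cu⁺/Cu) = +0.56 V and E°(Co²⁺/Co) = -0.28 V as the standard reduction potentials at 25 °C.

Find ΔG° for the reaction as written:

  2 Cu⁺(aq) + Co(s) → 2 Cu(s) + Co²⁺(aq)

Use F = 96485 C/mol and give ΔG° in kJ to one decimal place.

-162.1 kJ

As written, Cu⁺/Cu is reduced (cathode) and Co²⁺/Co is oxidised (anode), so E°cell = (+0.56) − (-0.28) = +0.84 V.
Balancing electrons gives n = 2.
ΔG° = −nFE° = −(2)(96485)(+0.84) = -162,095 J = -162.1 kJ.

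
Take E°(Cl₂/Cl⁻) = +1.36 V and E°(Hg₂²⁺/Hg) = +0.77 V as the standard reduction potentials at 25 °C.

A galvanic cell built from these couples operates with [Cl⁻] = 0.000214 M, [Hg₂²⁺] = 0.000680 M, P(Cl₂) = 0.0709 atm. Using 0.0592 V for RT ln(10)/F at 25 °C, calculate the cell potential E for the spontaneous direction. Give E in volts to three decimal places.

Cl₂/Cl⁻ is the cathode (higher E°), Hg₂²⁺/Hg the anode: E°cell = +1.36 − (+0.77) = +0.59 V, n = 2.
Overall: Cl₂(g) + 2 Hg(l) → 2 Cl⁻(aq) + Hg₂²⁺(aq)
Q = [Cl⁻]^2·[Hg₂²⁺] / (P(Cl₂)); log Q = -9.357.
E = E° − (0.0592/n) log Q = +0.59 − (0.0592/2)(-9.357) = +0.867 V.

+0.867 V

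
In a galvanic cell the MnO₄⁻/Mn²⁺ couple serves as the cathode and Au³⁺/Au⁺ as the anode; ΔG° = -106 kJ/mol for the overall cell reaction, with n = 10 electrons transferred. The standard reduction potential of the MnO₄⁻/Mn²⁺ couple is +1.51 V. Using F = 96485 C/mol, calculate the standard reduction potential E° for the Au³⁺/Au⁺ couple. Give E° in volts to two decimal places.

+1.40 V

E°cell = −ΔG°/(nF) = −(-106×10³)/((10)(96485)) = +0.110 V.
Since MnO₄⁻/Mn²⁺ is the cathode and Au³⁺/Au⁺ the anode, E°cell = E°(MnO₄⁻/Mn²⁺) − E°(Au³⁺/Au⁺).
So E°(Au³⁺/Au⁺) = E°(MnO₄⁻/Mn²⁺) − E°cell = (+1.51) − (+0.110) = +1.40 V.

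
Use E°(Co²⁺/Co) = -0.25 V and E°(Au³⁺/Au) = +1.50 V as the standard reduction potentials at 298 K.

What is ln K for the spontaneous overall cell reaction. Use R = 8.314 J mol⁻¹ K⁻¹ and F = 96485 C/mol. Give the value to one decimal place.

Cathode: Au³⁺/Au; anode: Co²⁺/Co. E°cell = (+1.50) − (-0.25) = +1.75 V, with n = 6.
ΔG° = −nFE° = −RT ln K, so ln K = nFE°/(RT) = (6)(96485)(+1.75) / ((8.314)(298)) = 408.905.

408.9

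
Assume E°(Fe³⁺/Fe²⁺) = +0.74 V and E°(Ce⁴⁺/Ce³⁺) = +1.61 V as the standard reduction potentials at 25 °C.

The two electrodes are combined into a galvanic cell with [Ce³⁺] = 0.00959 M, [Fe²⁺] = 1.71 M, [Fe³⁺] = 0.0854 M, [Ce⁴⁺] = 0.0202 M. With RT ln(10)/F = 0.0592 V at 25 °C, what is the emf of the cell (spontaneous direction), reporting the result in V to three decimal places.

Ce⁴⁺/Ce³⁺ is the cathode (higher E°), Fe³⁺/Fe²⁺ the anode: E°cell = +1.61 − (+0.74) = +0.87 V, n = 1.
Overall: Ce⁴⁺(aq) + Fe²⁺(aq) → Ce³⁺(aq) + Fe³⁺(aq)
Q = [Ce³⁺]·[Fe³⁺] / ([Ce⁴⁺]·[Fe²⁺]); log Q = -1.625.
E = E° − (0.0592/n) log Q = +0.87 − (0.0592/1)(-1.625) = +0.966 V.

+0.966 V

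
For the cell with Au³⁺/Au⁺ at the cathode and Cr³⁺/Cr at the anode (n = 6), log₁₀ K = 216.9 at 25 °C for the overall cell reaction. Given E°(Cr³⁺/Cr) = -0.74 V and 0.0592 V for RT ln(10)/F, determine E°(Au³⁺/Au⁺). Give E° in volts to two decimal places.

+1.40 V

E°cell = (0.0592/n)·log K = (0.0592/6)(216.9) = +2.140 V.
Since Au³⁺/Au⁺ is the cathode and Cr³⁺/Cr the anode, E°cell = E°(Au³⁺/Au⁺) − E°(Cr³⁺/Cr).
So E°(Au³⁺/Au⁺) = E°cell + E°(Cr³⁺/Cr) = +2.140 + (-0.74) = +1.40 V.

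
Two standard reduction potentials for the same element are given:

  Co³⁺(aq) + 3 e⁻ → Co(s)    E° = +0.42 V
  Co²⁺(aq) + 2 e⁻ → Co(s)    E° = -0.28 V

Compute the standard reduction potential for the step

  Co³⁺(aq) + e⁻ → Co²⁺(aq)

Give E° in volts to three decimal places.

Sequential free energies add, so n₃E°₃ = n₁E°₁ + n₂E°₂.
With n₃ = 3, and the known step contributing 2×(-0.28) V, the unknown satisfies 1·E° = 3×(+0.42) − 2×(-0.28) = +1.820.
E° = +1.820 / 1 = +1.820 V.

+1.820 V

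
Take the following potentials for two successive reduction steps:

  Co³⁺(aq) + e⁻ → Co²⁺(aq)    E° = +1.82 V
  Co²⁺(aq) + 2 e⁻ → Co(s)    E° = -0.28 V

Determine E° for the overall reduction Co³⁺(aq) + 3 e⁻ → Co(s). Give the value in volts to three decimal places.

Since ΔG° = −nFE° is additive over sequential reductions, n₃E°₃ = n₁E°₁ + n₂E°₂.
E°₃ = (1×+1.82 + 2×-0.28) / 3 = (+1.260) / 3 = +0.420 V.

+0.420 V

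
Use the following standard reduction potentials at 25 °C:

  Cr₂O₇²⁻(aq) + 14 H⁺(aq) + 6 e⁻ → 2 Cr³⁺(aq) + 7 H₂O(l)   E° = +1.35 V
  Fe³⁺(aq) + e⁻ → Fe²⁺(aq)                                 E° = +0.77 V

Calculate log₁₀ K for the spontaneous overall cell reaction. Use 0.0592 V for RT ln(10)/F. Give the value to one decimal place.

Cathode: Cr₂O₇²⁻/Cr³⁺; anode: Fe³⁺/Fe²⁺. E°cell = +0.58 V, n = 6.
log K = nE°cell / 0.0592 = (6)(+0.58) / 0.0592 = 58.8.

58.8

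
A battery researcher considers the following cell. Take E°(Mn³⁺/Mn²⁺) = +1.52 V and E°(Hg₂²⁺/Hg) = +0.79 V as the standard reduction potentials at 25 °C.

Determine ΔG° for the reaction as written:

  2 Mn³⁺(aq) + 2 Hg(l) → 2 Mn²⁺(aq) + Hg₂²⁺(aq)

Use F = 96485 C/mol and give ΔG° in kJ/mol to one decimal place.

-140.9 kJ/mol

As written, Mn³⁺/Mn²⁺ is reduced (cathode) and Hg₂²⁺/Hg is oxidised (anode), so E°cell = (+1.52) − (+0.79) = +0.73 V.
Balancing electrons gives n = 2.
ΔG° = −nFE° = −(2)(96485)(+0.73) = -140,868 J = -140.9 kJ/mol.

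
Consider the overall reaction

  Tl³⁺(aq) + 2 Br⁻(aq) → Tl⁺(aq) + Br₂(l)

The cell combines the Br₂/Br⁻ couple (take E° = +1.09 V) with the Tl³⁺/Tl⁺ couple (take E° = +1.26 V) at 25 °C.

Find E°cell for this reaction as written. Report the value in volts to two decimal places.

+0.17 V

The Tl³⁺/Tl⁺ couple has the higher reduction potential, so it is the cathode; Br₂/Br⁻ is oxidised at the anode.
E°cell = E°(cathode) − E°(anode) = (+1.26) − (+1.09) = +0.17 V.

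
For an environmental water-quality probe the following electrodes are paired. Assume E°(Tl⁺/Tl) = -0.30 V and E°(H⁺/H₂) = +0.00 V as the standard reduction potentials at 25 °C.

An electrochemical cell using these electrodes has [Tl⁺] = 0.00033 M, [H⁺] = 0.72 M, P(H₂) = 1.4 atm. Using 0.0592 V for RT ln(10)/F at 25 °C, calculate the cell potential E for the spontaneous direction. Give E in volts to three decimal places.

H⁺/H₂ is the cathode (higher E°), Tl⁺/Tl the anode: E°cell = +0.00 − (-0.30) = +0.30 V, n = 2.
Overall: 2 H⁺(aq) + 2 Tl(s) → H₂(g) + 2 Tl⁺(aq)
Q = P(H₂)·[Tl⁺]^2 / ([H⁺]^2); log Q = -6.532.
E = E° − (0.0592/n) log Q = +0.30 − (0.0592/2)(-6.532) = +0.493 V.

+0.493 V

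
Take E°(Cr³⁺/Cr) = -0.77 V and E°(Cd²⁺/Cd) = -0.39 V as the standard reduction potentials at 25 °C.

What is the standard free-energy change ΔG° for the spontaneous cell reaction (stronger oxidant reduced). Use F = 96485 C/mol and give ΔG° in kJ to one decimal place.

Cd²⁺/Cd (E° = -0.39 V) is the cathode; Cr³⁺/Cr (E° = -0.77 V) is the anode, so E°cell = +0.38 V.
Balancing electrons gives n = 6 (lcm of 2 and 3).
ΔG° = −nFE° = −(6)(96485)(+0.38) = -219,986 J = -220.0 kJ.

-220.0 kJ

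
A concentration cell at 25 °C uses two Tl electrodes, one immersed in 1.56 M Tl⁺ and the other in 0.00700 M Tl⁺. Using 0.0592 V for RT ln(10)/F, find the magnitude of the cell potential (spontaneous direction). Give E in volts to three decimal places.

+0.139 V

For a concentration cell E°cell = 0. The 1.56 M side is the cathode (reduction is favoured where [Tl⁺] is higher).
With n = 1, E = −(0.0592/1) log([Tl⁺]ₐₙ/[Tl⁺]꜀ₐₜ) = −(0.0592/1) log(0.007/1.56) = −(0.0592/1)(-2.348) = +0.139 V.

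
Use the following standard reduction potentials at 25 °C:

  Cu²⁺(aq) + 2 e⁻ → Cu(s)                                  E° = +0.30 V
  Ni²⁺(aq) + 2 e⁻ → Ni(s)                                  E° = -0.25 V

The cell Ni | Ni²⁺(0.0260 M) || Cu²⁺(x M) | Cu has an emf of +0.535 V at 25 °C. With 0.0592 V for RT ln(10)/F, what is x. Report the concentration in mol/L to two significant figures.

Cu²⁺/Cu is the cathode, Ni²⁺/Ni the anode: E°cell = +0.55 V, n = 2.
Overall reaction: Cu²⁺(aq) + Ni(s) → Cu(s) + Ni²⁺(aq); Q = [Ni²⁺]^1/[Cu²⁺]^1.
From E = E° − (0.0592/n) log Q: log Q = (E° − E)·n/0.0592 = (+0.55 − (+0.535))·2/0.0592 = 0.5068.
So 1·log[Cu²⁺] = 1·log(0.026) − log Q = -1.5850 − (0.5068) = -2.0918; [Cu²⁺] = 10^(-2.0918) ≈ 0.0081 M.

0.0081 M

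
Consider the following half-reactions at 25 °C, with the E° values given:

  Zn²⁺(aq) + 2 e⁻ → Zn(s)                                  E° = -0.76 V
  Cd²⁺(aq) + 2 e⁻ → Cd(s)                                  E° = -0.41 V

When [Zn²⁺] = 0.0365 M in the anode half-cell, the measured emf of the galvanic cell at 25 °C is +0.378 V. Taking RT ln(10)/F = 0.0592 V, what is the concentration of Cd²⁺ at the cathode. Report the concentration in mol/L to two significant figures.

Cd²⁺/Cd is the cathode, Zn²⁺/Zn the anode: E°cell = +0.35 V, n = 2.
Overall reaction: Cd²⁺(aq) + Zn(s) → Cd(s) + Zn²⁺(aq); Q = [Zn²⁺]^1/[Cd²⁺]^1.
From E = E° − (0.0592/n) log Q: log Q = (E° − E)·n/0.0592 = (+0.35 − (+0.378))·2/0.0592 = -0.9459.
So 1·log[Cd²⁺] = 1·log(0.0365) − log Q = -1.4377 − (-0.9459) = -0.4918; [Cd²⁺] = 10^(-0.4918) ≈ 0.32 M.

0.32 M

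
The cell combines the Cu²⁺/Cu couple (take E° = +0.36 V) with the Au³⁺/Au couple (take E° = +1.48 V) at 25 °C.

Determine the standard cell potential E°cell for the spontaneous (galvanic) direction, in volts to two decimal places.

+1.12 V

The Au³⁺/Au couple has the higher reduction potential, so it is the cathode; Cu²⁺/Cu is oxidised at the anode.
E°cell = E°(cathode) − E°(anode) = (+1.48) − (+0.36) = +1.12 V.
Since E°cell > 0, the reaction is spontaneous under standard conditions.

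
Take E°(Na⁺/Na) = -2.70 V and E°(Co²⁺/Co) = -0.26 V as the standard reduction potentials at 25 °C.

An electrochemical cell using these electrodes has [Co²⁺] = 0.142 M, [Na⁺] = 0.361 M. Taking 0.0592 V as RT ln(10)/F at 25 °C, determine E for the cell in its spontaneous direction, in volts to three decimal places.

+2.441 V

Co²⁺/Co is the cathode (higher E°), Na⁺/Na the anode: E°cell = -0.26 − (-2.70) = +2.44 V, n = 2.
Overall: Co²⁺(aq) + 2 Na(s) → Co(s) + 2 Na⁺(aq)
Q = [Na⁺]^2 / ([Co²⁺]); log Q = -0.037.
E = E° − (0.0592/n) log Q = +2.44 − (0.0592/2)(-0.037) = +2.441 V.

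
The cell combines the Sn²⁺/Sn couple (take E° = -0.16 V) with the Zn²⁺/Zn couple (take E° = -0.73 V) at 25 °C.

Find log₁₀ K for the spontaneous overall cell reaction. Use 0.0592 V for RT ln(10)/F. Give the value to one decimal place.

19.3

Cathode: Sn²⁺/Sn; anode: Zn²⁺/Zn. E°cell = +0.57 V, n = 2.
log K = nE°cell / 0.0592 = (2)(+0.57) / 0.0592 = 19.3.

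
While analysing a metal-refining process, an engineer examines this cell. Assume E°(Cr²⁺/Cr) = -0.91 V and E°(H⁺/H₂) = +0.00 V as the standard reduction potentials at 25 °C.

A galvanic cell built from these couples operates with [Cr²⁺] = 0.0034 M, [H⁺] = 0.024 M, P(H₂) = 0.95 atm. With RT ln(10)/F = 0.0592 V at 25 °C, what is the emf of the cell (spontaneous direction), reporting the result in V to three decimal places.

H⁺/H₂ is the cathode (higher E°), Cr²⁺/Cr the anode: E°cell = +0.00 − (-0.91) = +0.91 V, n = 2.
Overall: 2 H⁺(aq) + Cr(s) → H₂(g) + Cr²⁺(aq)
Q = P(H₂)·[Cr²⁺] / ([H⁺]^2); log Q = 0.749.
E = E° − (0.0592/n) log Q = +0.91 − (0.0592/2)(0.749) = +0.888 V.

+0.888 V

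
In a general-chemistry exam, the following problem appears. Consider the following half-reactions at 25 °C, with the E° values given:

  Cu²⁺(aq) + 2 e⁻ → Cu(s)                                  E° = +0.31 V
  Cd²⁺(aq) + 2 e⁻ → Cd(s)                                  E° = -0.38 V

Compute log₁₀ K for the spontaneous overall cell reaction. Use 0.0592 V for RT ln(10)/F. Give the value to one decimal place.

Cathode: Cu²⁺/Cu; anode: Cd²⁺/Cd. E°cell = +0.69 V, n = 2.
log K = nE°cell / 0.0592 = (2)(+0.69) / 0.0592 = 23.3.

23.3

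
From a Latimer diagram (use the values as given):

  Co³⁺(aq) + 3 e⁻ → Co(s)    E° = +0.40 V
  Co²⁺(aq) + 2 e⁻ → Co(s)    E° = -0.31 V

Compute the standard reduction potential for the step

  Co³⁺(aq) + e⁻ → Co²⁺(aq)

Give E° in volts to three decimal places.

Sequential free energies add, so n₃E°₃ = n₁E°₁ + n₂E°₂.
With n₃ = 3, and the known step contributing 2×(-0.31) V, the unknown satisfies 1·E° = 3×(+0.40) − 2×(-0.31) = +1.820.
E° = +1.820 / 1 = +1.820 V.

+1.820 V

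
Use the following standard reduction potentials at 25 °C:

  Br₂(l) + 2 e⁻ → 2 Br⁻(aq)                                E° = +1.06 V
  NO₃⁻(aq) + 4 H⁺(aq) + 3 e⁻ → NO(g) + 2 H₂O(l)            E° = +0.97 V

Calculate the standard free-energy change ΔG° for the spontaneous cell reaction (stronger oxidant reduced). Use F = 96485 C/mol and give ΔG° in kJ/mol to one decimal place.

Br₂/Br⁻ (E° = +1.06 V) is the cathode; NO₃⁻/NO (E° = +0.97 V) is the anode, so E°cell = +0.09 V.
Balancing electrons gives n = 6 (lcm of 2 and 3).
ΔG° = −nFE° = −(6)(96485)(+0.09) = -52,102 J = -52.1 kJ/mol.

-52.1 kJ/mol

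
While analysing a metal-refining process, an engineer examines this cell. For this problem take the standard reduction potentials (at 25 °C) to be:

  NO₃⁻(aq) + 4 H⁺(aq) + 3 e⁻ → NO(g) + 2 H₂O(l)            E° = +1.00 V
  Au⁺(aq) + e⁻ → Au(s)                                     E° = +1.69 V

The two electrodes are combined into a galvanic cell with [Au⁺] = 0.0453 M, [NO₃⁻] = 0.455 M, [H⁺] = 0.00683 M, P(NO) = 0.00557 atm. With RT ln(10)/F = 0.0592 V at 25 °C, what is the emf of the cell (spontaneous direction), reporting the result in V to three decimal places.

+0.744 V

Au⁺/Au is the cathode (higher E°), NO₃⁻/NO the anode: E°cell = +1.69 − (+1.00) = +0.69 V, n = 3.
Overall: 3 Au⁺(aq) + NO(g) + 2 H₂O(l) → 3 Au(s) + NO₃⁻(aq) + 4 H⁺(aq)
Q = [NO₃⁻]·[H⁺]^4 / ([Au⁺]^3·P(NO)); log Q = -2.718.
E = E° − (0.0592/n) log Q = +0.69 − (0.0592/3)(-2.718) = +0.744 V.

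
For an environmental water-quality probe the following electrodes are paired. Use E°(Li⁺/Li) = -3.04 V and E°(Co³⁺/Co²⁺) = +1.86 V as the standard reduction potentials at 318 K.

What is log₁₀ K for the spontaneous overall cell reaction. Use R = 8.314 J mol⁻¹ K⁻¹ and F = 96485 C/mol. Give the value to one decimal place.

77.7

Cathode: Co³⁺/Co²⁺; anode: Li⁺/Li. E°cell = (+1.86) − (-3.04) = +4.90 V, with n = 1.
ΔG° = −nFE° = −RT ln K, so ln K = nFE°/(RT) = (1)(96485)(+4.90) / ((8.314)(318)) = 178.821.
log₁₀ K = 178.821 / ln 10 = 77.7.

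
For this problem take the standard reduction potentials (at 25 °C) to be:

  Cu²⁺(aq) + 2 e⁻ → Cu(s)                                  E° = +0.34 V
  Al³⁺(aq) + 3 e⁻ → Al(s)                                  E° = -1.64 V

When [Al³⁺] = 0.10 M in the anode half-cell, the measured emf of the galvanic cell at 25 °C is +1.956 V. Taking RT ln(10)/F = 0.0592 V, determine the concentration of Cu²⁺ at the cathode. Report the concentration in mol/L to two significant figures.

Cu²⁺/Cu is the cathode, Al³⁺/Al the anode: E°cell = +1.98 V, n = 6.
Overall reaction: 3 Cu²⁺(aq) + 2 Al(s) → 3 Cu(s) + 2 Al³⁺(aq); Q = [Al³⁺]^2/[Cu²⁺]^3.
From E = E° − (0.0592/n) log Q: log Q = (E° − E)·n/0.0592 = (+1.98 − (+1.956))·6/0.0592 = 2.4324.
So 3·log[Cu²⁺] = 2·log(0.1) − log Q = -2.0000 − (2.4324) = -4.4324; log[Cu²⁺] = -4.4324 / 3 = -1.4775; [Cu²⁺] = 10^(-1.4775) ≈ 0.033 M.

0.033 M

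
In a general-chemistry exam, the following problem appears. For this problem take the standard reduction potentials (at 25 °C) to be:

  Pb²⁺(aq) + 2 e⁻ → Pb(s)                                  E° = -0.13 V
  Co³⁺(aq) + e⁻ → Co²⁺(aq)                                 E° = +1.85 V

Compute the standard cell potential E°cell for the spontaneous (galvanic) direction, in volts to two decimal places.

The Co³⁺/Co²⁺ couple has the higher reduction potential, so it is the cathode; Pb²⁺/Pb is oxidised at the anode.
E°cell = E°(cathode) − E°(anode) = (+1.85) − (-0.13) = +1.98 V.
Since E°cell > 0, the reaction is spontaneous under standard conditions.

+1.98 V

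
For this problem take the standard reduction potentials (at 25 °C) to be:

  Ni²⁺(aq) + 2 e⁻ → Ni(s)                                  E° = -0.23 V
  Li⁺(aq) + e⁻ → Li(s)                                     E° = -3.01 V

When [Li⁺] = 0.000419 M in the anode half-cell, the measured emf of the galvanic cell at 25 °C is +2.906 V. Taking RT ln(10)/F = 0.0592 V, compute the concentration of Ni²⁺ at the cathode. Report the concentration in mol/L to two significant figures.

0.0032 M

Ni²⁺/Ni is the cathode, Li⁺/Li the anode: E°cell = +2.78 V, n = 2.
Overall reaction: Ni²⁺(aq) + 2 Li(s) → Ni(s) + 2 Li⁺(aq); Q = [Li⁺]^2/[Ni²⁺]^1.
From E = E° − (0.0592/n) log Q: log Q = (E° − E)·n/0.0592 = (+2.78 − (+2.906))·2/0.0592 = -4.2568.
So 1·log[Ni²⁺] = 2·log(0.000419) − log Q = -6.7556 − (-4.2568) = -2.4988; [Ni²⁺] = 10^(-2.4988) ≈ 0.0032 M.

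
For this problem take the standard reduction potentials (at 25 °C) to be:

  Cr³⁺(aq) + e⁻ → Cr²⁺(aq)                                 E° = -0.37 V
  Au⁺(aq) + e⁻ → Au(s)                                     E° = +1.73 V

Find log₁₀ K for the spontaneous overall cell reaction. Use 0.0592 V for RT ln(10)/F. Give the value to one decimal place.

Cathode: Au⁺/Au; anode: Cr³⁺/Cr²⁺. E°cell = +2.10 V, n = 1.
log K = nE°cell / 0.0592 = (1)(+2.10) / 0.0592 = 35.5.

35.5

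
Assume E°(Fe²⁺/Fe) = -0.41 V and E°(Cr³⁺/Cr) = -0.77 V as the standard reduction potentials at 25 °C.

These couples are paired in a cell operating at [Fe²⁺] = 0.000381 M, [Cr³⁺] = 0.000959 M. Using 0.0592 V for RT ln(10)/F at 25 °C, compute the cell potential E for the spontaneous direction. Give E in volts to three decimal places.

+0.318 V

Fe²⁺/Fe is the cathode (higher E°), Cr³⁺/Cr the anode: E°cell = -0.41 − (-0.77) = +0.36 V, n = 6.
Overall: 3 Fe²⁺(aq) + 2 Cr(s) → 3 Fe(s) + 2 Cr³⁺(aq)
Q = [Cr³⁺]^2 / ([Fe²⁺]^3); log Q = 4.221.
E = E° − (0.0592/n) log Q = +0.36 − (0.0592/6)(4.221) = +0.318 V.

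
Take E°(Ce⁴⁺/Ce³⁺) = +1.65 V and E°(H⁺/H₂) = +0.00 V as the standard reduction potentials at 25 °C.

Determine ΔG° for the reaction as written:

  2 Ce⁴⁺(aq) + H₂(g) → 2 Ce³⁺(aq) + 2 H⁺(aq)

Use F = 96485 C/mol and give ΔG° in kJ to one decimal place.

As written, Ce⁴⁺/Ce³⁺ is reduced (cathode) and H⁺/H₂ is oxidised (anode), so E°cell = (+1.65) − (+0.00) = +1.65 V.
Balancing electrons gives n = 2.
ΔG° = −nFE° = −(2)(96485)(+1.65) = -318,400 J = -318.4 kJ.

-318.4 kJ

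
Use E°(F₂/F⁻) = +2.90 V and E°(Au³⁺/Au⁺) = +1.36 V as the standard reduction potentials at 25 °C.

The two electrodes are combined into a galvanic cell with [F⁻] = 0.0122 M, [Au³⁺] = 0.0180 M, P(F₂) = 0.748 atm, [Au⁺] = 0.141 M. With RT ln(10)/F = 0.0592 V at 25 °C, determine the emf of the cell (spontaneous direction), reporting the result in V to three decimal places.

F₂/F⁻ is the cathode (higher E°), Au³⁺/Au⁺ the anode: E°cell = +2.90 − (+1.36) = +1.54 V, n = 2.
Overall: F₂(g) + Au⁺(aq) → 2 F⁻(aq) + Au³⁺(aq)
Q = [F⁻]^2·[Au³⁺] / (P(F₂)·[Au⁺]); log Q = -4.595.
E = E° − (0.0592/n) log Q = +1.54 − (0.0592/2)(-4.595) = +1.676 V.

+1.676 V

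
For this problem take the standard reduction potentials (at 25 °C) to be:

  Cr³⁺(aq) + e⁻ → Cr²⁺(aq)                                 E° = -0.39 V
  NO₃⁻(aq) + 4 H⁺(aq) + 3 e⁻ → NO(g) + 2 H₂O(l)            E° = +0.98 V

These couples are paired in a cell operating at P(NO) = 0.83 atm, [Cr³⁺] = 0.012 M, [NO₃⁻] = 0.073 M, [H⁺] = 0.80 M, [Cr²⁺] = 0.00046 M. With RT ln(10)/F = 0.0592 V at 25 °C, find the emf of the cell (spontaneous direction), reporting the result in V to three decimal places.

NO₃⁻/NO is the cathode (higher E°), Cr³⁺/Cr²⁺ the anode: E°cell = +0.98 − (-0.39) = +1.37 V, n = 3.
Overall: NO₃⁻(aq) + 4 H⁺(aq) + 3 Cr²⁺(aq) → NO(g) + 2 H₂O(l) + 3 Cr³⁺(aq)
Q = P(NO)·[Cr³⁺]^3 / ([NO₃⁻]·[H⁺]^4·[Cr²⁺]^3); log Q = 5.693.
E = E° − (0.0592/n) log Q = +1.37 − (0.0592/3)(5.693) = +1.258 V.

+1.258 V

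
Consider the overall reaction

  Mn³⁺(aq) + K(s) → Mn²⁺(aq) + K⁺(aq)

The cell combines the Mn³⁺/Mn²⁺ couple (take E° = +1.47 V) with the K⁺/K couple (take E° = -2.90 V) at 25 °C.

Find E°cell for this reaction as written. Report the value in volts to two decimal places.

+4.37 V

The Mn³⁺/Mn²⁺ couple has the higher reduction potential, so it is the cathode; K⁺/K is oxidised at the anode.
E°cell = E°(cathode) − E°(anode) = (+1.47) − (-2.90) = +4.37 V.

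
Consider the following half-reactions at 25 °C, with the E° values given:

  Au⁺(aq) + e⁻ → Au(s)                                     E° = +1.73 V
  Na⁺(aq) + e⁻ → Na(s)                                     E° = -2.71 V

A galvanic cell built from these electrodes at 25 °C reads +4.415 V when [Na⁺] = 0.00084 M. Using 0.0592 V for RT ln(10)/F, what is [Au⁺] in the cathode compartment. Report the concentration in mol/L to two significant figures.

Au⁺/Au is the cathode, Na⁺/Na the anode: E°cell = +4.44 V, n = 1.
Overall reaction: Au⁺(aq) + Na(s) → Au(s) + Na⁺(aq); Q = [Na⁺]^1/[Au⁺]^1.
From E = E° − (0.0592/n) log Q: log Q = (E° − E)·n/0.0592 = (+4.44 − (+4.415))·1/0.0592 = 0.4223.
So 1·log[Au⁺] = 1·log(0.00084) − log Q = -3.0757 − (0.4223) = -3.4980; [Au⁺] = 10^(-3.4980) ≈ 0.00032 M.

0.00032 M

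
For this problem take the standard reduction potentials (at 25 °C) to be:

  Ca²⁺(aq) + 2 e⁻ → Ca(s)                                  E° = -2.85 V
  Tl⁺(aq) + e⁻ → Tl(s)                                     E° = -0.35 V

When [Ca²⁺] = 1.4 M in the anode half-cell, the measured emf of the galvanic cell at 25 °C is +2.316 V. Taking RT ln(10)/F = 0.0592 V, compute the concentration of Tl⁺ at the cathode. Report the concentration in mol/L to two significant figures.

Tl⁺/Tl is the cathode, Ca²⁺/Ca the anode: E°cell = +2.50 V, n = 2.
Overall reaction: 2 Tl⁺(aq) + Ca(s) → 2 Tl(s) + Ca²⁺(aq); Q = [Ca²⁺]^1/[Tl⁺]^2.
From E = E° − (0.0592/n) log Q: log Q = (E° − E)·n/0.0592 = (+2.50 − (+2.316))·2/0.0592 = 6.2162.
So 2·log[Tl⁺] = 1·log(1.4) − log Q = 0.1461 − (6.2162) = -6.0701; log[Tl⁺] = -6.0701 / 2 = -3.0351; [Tl⁺] = 10^(-3.0351) ≈ 0.00092 M.

0.00092 M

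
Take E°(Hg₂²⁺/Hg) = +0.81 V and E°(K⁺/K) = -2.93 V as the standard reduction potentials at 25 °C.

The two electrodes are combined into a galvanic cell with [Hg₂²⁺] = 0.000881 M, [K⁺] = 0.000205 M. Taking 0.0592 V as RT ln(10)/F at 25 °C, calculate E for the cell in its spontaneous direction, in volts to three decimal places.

Hg₂²⁺/Hg is the cathode (higher E°), K⁺/K the anode: E°cell = +0.81 − (-2.93) = +3.74 V, n = 2.
Overall: Hg₂²⁺(aq) + 2 K(s) → 2 Hg(l) + 2 K⁺(aq)
Q = [K⁺]^2 / ([Hg₂²⁺]); log Q = -4.321.
E = E° − (0.0592/n) log Q = +3.74 − (0.0592/2)(-4.321) = +3.868 V.

+3.868 V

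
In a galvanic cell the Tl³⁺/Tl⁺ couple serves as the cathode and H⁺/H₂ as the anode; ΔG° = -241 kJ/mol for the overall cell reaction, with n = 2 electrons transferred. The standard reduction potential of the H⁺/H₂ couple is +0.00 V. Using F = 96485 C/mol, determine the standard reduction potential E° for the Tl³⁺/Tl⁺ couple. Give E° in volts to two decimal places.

+1.25 V

E°cell = −ΔG°/(nF) = −(-241×10³)/((2)(96485)) = +1.249 V.
Since Tl³⁺/Tl⁺ is the cathode and H⁺/H₂ the anode, E°cell = E°(Tl³⁺/Tl⁺) − E°(H⁺/H₂).
So E°(Tl³⁺/Tl⁺) = E°cell + E°(H⁺/H₂) = +1.249 + (+0.00) = +1.25 V.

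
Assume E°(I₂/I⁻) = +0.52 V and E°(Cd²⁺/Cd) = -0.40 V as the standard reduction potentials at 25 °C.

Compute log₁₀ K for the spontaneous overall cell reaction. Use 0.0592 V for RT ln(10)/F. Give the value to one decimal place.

31.1

Cathode: I₂/I⁻; anode: Cd²⁺/Cd. E°cell = +0.92 V, n = 2.
log K = nE°cell / 0.0592 = (2)(+0.92) / 0.0592 = 31.1.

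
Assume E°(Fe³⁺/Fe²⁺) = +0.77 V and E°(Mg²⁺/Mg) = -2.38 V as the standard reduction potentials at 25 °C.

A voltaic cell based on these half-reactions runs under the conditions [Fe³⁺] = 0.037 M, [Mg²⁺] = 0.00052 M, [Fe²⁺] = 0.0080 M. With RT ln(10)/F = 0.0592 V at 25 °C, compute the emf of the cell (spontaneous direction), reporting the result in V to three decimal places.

Fe³⁺/Fe²⁺ is the cathode (higher E°), Mg²⁺/Mg the anode: E°cell = +0.77 − (-2.38) = +3.15 V, n = 2.
Overall: 2 Fe³⁺(aq) + Mg(s) → 2 Fe²⁺(aq) + Mg²⁺(aq)
Q = [Fe²⁺]^2·[Mg²⁺] / ([Fe³⁺]^2); log Q = -4.614.
E = E° − (0.0592/n) log Q = +3.15 − (0.0592/2)(-4.614) = +3.287 V.

+3.287 V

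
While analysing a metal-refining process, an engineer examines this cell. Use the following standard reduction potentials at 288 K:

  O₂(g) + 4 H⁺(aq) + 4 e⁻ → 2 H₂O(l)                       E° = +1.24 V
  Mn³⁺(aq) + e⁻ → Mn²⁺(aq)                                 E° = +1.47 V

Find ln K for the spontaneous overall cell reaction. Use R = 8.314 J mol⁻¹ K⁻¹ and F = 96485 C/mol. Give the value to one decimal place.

Cathode: Mn³⁺/Mn²⁺; anode: O₂/H₂O. E°cell = (+1.47) − (+1.24) = +0.23 V, with n = 4.
ΔG° = −nFE° = −RT ln K, so ln K = nFE°/(RT) = (4)(96485)(+0.23) / ((8.314)(288)) = 37.072.

37.1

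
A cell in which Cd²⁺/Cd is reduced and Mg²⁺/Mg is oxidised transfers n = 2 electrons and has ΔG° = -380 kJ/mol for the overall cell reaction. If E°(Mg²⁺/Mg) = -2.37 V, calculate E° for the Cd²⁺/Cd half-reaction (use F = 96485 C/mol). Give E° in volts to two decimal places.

-0.40 V

E°cell = −ΔG°/(nF) = −(-380×10³)/((2)(96485)) = +1.969 V.
Since Cd²⁺/Cd is the cathode and Mg²⁺/Mg the anode, E°cell = E°(Cd²⁺/Cd) − E°(Mg²⁺/Mg).
So E°(Cd²⁺/Cd) = E°cell + E°(Mg²⁺/Mg) = +1.969 + (-2.37) = -0.40 V.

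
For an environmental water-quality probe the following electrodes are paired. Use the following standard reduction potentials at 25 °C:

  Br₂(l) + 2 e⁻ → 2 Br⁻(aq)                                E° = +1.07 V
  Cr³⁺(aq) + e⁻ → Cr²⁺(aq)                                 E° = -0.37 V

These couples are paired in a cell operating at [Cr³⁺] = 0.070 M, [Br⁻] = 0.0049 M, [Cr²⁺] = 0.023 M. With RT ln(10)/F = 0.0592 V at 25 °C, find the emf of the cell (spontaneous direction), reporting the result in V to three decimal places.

+1.548 V

Br₂/Br⁻ is the cathode (higher E°), Cr³⁺/Cr²⁺ the anode: E°cell = +1.07 − (-0.37) = +1.44 V, n = 2.
Overall: Br₂(l) + 2 Cr²⁺(aq) → 2 Br⁻(aq) + 2 Cr³⁺(aq)
Q = [Br⁻]^2·[Cr³⁺]^2 / ([Cr²⁺]^2); log Q = -3.653.
E = E° − (0.0592/n) log Q = +1.44 − (0.0592/2)(-3.653) = +1.548 V.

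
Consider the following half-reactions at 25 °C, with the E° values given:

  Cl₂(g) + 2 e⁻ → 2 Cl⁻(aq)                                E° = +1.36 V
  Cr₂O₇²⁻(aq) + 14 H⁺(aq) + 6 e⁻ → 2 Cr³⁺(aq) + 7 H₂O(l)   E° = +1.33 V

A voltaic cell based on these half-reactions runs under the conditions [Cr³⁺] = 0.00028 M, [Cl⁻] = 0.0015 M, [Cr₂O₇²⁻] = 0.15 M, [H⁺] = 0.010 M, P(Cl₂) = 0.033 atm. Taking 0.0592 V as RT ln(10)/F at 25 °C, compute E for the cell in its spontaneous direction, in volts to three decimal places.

Cl₂/Cl⁻ is the cathode (higher E°), Cr₂O₇²⁻/Cr³⁺ the anode: E°cell = +1.36 − (+1.33) = +0.03 V, n = 6.
Overall: 3 Cl₂(g) + 2 Cr³⁺(aq) + 7 H₂O(l) → 6 Cl⁻(aq) + Cr₂O₇²⁻(aq) + 14 H⁺(aq)
Q = [Cl⁻]^6·[Cr₂O₇²⁻]·[H⁺]^14 / (P(Cl₂)^3·[Cr³⁺]^2); log Q = -34.217.
E = E° − (0.0592/n) log Q = +0.03 − (0.0592/6)(-34.217) = +0.368 V.

+0.368 V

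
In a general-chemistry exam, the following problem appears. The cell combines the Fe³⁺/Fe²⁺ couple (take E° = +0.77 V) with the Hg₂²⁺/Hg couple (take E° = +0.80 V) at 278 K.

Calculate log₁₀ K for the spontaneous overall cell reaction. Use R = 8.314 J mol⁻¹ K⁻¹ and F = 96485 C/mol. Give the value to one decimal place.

Cathode: Hg₂²⁺/Hg; anode: Fe³⁺/Fe²⁺. E°cell = (+0.80) − (+0.77) = +0.03 V, with n = 2.
ΔG° = −nFE° = −RT ln K, so ln K = nFE°/(RT) = (2)(96485)(+0.03) / ((8.314)(278)) = 2.505.
log₁₀ K = 2.505 / ln 10 = 1.1.

1.1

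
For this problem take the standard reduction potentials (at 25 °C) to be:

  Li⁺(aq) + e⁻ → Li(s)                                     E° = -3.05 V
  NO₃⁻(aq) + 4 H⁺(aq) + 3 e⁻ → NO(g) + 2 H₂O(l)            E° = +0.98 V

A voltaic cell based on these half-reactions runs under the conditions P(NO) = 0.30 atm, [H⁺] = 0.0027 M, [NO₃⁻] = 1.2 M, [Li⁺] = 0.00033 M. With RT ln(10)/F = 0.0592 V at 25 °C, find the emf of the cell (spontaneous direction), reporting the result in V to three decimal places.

+4.045 V

NO₃⁻/NO is the cathode (higher E°), Li⁺/Li the anode: E°cell = +0.98 − (-3.05) = +4.03 V, n = 3.
Overall: NO₃⁻(aq) + 4 H⁺(aq) + 3 Li(s) → NO(g) + 2 H₂O(l) + 3 Li⁺(aq)
Q = P(NO)·[Li⁺]^3 / ([NO₃⁻]·[H⁺]^4); log Q = -0.772.
E = E° − (0.0592/n) log Q = +4.03 − (0.0592/3)(-0.772) = +4.045 V.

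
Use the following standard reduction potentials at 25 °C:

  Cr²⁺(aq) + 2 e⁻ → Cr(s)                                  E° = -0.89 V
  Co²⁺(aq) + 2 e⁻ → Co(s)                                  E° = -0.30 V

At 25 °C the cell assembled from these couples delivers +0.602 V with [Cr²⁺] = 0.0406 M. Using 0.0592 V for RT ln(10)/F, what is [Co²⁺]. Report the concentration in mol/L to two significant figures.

0.10 M

Co²⁺/Co is the cathode, Cr²⁺/Cr the anode: E°cell = +0.59 V, n = 2.
Overall reaction: Co²⁺(aq) + Cr(s) → Co(s) + Cr²⁺(aq); Q = [Cr²⁺]^1/[Co²⁺]^1.
From E = E° − (0.0592/n) log Q: log Q = (E° − E)·n/0.0592 = (+0.59 − (+0.602))·2/0.0592 = -0.4054.
So 1·log[Co²⁺] = 1·log(0.0406) − log Q = -1.3915 − (-0.4054) = -0.9861; [Co²⁺] = 10^(-0.9861) ≈ 0.10 M.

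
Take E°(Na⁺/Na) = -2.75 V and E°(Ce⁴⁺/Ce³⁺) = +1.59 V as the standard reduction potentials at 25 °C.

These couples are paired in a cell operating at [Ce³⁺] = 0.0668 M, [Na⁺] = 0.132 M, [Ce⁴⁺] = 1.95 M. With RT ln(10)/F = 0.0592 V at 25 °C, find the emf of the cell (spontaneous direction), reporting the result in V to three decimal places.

+4.479 V

Ce⁴⁺/Ce³⁺ is the cathode (higher E°), Na⁺/Na the anode: E°cell = +1.59 − (-2.75) = +4.34 V, n = 1.
Overall: Ce⁴⁺(aq) + Na(s) → Ce³⁺(aq) + Na⁺(aq)
Q = [Ce³⁺]·[Na⁺] / ([Ce⁴⁺]); log Q = -2.345.
E = E° − (0.0592/n) log Q = +4.34 − (0.0592/1)(-2.345) = +4.479 V.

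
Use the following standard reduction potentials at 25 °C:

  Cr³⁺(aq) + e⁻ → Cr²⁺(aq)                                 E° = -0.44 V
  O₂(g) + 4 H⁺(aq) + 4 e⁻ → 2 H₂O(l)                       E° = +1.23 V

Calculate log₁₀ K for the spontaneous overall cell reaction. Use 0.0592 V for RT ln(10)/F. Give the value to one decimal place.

Cathode: O₂/H₂O; anode: Cr³⁺/Cr²⁺. E°cell = +1.67 V, n = 4.
log K = nE°cell / 0.0592 = (4)(+1.67) / 0.0592 = 112.8.

112.8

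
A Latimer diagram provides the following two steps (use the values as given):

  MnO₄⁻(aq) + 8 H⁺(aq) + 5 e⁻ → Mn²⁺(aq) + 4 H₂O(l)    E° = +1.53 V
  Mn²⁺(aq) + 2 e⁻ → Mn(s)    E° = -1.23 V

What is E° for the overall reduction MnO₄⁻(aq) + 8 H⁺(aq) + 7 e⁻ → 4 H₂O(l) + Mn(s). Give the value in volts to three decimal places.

+0.741 V

Adding the free-energy changes (−nFE°) of the two steps gives −n₃FE°₃ = −n₁FE°₁ − n₂FE°₂.
E°₃ = (5×+1.53 + 2×-1.23) / 7 = (+5.190) / 7 = +0.741 V.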